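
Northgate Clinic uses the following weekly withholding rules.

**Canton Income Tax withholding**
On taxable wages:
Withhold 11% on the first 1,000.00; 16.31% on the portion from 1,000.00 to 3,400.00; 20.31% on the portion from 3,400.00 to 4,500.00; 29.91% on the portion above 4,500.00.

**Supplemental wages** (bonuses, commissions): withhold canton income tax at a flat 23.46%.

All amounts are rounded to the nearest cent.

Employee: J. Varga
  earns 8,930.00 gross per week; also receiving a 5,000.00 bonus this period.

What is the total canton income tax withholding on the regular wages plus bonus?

3,222.86

Canton Income Tax: taxable = 8,930.00
  724.85 + 29.91% × (8,930.00 − 4,500.00) = 724.85 + 29.91% × 4,430.00 = 2,049.86
Supplemental (23.46% flat on bonus): 23.46% × 5,000.00 = 1,173.00
Total canton income tax: 2,049.86 + 1,173.00 = 3,222.86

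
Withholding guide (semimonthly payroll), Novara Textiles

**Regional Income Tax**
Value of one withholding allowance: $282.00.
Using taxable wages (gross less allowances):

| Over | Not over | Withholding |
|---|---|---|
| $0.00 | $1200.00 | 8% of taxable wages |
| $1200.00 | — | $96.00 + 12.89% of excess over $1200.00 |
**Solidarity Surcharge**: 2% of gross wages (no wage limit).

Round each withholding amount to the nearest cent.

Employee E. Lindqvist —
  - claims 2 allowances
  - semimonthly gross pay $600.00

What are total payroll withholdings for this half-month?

Regional Income Tax: taxable = $600.00 − 2×$282.00 = $36.00
  8% × $36.00 = $2.88
Solidarity Surcharge: 2% × $600.00 = $12.00
Total: $2.88 + $12.00 = $14.88

$14.88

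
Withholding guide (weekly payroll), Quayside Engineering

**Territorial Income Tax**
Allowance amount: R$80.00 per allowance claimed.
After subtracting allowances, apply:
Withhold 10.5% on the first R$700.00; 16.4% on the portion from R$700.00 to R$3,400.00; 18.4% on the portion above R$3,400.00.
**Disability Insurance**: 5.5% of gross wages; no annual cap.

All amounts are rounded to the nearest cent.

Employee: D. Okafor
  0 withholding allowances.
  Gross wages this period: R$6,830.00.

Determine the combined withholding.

Territorial Income Tax: taxable = R$6,830.00
  R$516.30 + 18.4% × (R$6,830.00 − R$3,400.00) = R$516.30 + 18.4% × R$3,430.00 = R$1,147.42
Disability Insurance: 5.5% × R$6,830.00 = R$375.65
Total: R$1,147.42 + R$375.65 = R$1,523.07

R$1,523.07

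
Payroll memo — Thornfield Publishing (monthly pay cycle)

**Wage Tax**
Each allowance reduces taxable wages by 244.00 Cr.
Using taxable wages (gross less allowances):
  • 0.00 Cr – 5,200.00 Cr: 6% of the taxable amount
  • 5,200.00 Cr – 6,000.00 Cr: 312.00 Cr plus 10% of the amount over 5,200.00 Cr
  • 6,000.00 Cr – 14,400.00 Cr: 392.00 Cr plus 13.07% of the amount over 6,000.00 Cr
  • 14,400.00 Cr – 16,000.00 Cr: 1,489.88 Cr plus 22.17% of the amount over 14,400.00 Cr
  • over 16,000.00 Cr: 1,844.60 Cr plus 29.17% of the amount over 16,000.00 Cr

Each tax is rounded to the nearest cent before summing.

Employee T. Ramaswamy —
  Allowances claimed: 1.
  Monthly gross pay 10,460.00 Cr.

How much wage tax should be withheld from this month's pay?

Wage Tax: taxable = 10,460.00 Cr − 1×244.00 Cr = 10,216.00 Cr
  392.00 Cr + 13.07% × (10,216.00 Cr − 6,000.00 Cr) = 392.00 Cr + 13.07% × 4,216.00 Cr = 943.03 Cr

943.03 Cr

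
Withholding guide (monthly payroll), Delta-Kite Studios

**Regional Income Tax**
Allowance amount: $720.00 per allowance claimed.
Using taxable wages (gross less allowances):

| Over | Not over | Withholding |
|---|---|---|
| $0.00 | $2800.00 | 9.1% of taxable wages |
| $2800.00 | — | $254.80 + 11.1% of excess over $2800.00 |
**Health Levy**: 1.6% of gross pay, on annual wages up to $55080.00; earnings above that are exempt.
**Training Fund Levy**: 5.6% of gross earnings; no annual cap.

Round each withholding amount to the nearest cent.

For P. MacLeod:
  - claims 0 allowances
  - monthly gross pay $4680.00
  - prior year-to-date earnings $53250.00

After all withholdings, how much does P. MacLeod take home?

Regional Income Tax: taxable = $4680.00
  $254.80 + 11.1% × ($4680.00 − $2800.00) = $254.80 + 11.1% × $1880.00 = $463.48
Health Levy: cap $55080.00 − YTD $53250.00 = $1830.00 subject; 1.6% × $1830.00 = $29.28
Training Fund Levy: 5.6% × $4680.00 = $262.08
Total withheld: $463.48 + $29.28 + $262.08 = $754.84
Net pay: $4680.00 − $754.84 = $3925.16

$3925.16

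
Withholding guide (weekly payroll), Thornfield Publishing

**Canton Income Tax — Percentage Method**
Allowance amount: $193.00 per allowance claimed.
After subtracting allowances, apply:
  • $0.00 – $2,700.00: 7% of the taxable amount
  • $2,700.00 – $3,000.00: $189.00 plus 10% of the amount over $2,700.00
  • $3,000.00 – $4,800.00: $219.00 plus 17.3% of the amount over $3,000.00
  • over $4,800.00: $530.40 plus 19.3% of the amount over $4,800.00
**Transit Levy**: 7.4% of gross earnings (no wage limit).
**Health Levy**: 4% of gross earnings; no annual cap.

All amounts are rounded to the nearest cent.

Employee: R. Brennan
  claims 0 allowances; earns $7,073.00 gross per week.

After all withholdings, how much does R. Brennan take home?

Canton Income Tax: taxable = $7,073.00
  $530.40 + 19.3% × ($7,073.00 − $4,800.00) = $530.40 + 19.3% × $2,273.00 = $969.09
Transit Levy: 7.4% × $7,073.00 = $523.40
Health Levy: 4% × $7,073.00 = $282.92
Total withheld: $969.09 + $523.40 + $282.92 = $1,775.41
Net pay: $7,073.00 − $1,775.41 = $5,297.59

$5,297.59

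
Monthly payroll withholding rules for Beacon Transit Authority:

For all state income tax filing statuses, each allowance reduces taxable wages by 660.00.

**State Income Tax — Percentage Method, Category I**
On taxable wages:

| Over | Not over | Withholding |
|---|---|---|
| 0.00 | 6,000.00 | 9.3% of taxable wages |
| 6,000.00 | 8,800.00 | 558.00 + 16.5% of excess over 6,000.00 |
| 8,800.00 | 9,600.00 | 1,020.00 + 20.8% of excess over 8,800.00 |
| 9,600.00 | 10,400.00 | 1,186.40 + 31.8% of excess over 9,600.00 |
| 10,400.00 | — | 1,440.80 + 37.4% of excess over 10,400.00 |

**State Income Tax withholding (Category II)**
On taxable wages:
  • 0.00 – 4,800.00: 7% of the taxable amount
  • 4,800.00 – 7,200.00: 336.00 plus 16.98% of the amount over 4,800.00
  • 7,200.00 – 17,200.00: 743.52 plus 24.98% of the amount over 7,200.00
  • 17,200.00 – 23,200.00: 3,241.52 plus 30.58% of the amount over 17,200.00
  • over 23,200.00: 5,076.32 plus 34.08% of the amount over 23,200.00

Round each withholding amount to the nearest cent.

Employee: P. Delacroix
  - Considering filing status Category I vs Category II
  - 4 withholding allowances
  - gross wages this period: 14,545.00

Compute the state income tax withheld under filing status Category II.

1,918.83

State Income Tax (Category II): taxable = 14,545.00 − 4×660.00 = 11,905.00
  743.52 + 24.98% × (11,905.00 − 7,200.00) = 743.52 + 24.98% × 4,705.00 = 1,918.83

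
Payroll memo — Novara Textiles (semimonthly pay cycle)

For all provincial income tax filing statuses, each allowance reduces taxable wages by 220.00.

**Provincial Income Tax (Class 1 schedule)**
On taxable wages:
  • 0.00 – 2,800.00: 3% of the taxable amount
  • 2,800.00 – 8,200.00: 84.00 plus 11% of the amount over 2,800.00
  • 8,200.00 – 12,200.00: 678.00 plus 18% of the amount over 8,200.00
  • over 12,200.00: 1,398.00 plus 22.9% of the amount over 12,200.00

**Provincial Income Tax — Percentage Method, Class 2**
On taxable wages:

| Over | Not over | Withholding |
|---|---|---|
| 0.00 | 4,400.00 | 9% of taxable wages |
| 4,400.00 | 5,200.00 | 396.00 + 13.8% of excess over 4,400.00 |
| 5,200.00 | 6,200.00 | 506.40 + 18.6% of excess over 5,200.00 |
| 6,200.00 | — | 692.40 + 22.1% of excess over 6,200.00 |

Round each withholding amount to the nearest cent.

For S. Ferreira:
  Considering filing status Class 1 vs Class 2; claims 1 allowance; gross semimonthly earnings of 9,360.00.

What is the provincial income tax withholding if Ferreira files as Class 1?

847.20

Provincial Income Tax (Class 1): taxable = 9,360.00 − 1×220.00 = 9,140.00
  678.00 + 18% × (9,140.00 − 8,200.00) = 678.00 + 18% × 940.00 = 847.20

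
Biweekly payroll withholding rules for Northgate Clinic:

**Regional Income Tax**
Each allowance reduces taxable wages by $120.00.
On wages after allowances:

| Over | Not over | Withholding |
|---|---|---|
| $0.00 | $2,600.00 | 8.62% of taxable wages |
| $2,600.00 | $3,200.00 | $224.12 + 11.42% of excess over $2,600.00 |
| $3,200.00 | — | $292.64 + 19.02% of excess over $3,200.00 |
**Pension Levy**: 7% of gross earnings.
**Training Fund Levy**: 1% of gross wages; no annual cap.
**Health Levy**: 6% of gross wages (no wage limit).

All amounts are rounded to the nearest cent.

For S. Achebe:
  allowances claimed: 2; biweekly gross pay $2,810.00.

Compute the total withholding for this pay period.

$614.93

Regional Income Tax: taxable = $2,810.00 − 2×$120.00 = $2,570.00
  8.62% × $2,570.00 = $221.53
Pension Levy: 7% × $2,810.00 = $196.70
Training Fund Levy: 1% × $2,810.00 = $28.10
Health Levy: 6% × $2,810.00 = $168.60
Total: $221.53 + $196.70 + $28.10 + $168.60 = $614.93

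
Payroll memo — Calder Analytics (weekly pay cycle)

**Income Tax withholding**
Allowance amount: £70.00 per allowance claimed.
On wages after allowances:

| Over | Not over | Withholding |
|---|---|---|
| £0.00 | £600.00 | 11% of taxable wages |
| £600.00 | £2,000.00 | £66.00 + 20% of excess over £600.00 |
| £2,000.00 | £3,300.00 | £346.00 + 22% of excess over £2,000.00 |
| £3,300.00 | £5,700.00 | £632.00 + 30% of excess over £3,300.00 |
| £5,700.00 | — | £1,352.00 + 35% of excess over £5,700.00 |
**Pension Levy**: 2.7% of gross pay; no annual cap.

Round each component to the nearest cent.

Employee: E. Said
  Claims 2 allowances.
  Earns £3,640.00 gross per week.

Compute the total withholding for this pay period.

Income Tax: taxable = £3,640.00 − 2×£70.00 = £3,500.00
  £632.00 + 30% × (£3,500.00 − £3,300.00) = £632.00 + 30% × £200.00 = £692.00
Pension Levy: 2.7% × £3,640.00 = £98.28
Total: £692.00 + £98.28 = £790.28

£790.28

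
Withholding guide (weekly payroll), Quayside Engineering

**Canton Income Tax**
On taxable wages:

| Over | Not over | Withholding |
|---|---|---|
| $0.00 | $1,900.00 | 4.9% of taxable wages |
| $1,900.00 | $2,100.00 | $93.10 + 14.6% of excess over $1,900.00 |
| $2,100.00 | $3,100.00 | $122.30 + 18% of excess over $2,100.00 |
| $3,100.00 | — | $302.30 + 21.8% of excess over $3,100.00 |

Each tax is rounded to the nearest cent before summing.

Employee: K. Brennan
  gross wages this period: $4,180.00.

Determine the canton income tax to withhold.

$537.74

Canton Income Tax: taxable = $4,180.00
  $302.30 + 21.8% × ($4,180.00 − $3,100.00) = $302.30 + 21.8% × $1,080.00 = $537.74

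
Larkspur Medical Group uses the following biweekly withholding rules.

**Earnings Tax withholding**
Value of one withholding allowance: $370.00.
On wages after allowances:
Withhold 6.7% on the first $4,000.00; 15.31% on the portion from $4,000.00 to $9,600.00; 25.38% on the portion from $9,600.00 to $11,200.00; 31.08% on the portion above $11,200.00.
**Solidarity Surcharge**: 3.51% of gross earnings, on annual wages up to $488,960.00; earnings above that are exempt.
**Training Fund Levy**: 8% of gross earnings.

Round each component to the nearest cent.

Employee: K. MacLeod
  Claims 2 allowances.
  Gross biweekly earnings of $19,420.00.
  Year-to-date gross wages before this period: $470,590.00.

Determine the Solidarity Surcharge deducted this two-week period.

$644.79

Solidarity Surcharge: cap $488,960.00 − YTD $470,590.00 = $18,370.00 subject; 3.51% × $18,370.00 = $644.79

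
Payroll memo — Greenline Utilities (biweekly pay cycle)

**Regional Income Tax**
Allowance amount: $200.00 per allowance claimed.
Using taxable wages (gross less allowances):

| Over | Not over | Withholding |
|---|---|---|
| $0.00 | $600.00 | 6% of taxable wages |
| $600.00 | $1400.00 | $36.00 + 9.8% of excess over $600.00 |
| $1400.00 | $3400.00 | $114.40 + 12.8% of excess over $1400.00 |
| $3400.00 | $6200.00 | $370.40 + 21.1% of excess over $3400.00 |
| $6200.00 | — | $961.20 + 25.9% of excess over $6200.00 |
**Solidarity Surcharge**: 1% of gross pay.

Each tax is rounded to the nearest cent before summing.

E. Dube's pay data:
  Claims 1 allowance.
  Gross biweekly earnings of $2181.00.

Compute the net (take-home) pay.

Regional Income Tax: taxable = $2181.00 − 1×$200.00 = $1981.00
  $114.40 + 12.8% × ($1981.00 − $1400.00) = $114.40 + 12.8% × $581.00 = $188.77
Solidarity Surcharge: 1% × $2181.00 = $21.81
Total withheld: $188.77 + $21.81 = $210.58
Net pay: $2181.00 − $210.58 = $1970.42

$1970.42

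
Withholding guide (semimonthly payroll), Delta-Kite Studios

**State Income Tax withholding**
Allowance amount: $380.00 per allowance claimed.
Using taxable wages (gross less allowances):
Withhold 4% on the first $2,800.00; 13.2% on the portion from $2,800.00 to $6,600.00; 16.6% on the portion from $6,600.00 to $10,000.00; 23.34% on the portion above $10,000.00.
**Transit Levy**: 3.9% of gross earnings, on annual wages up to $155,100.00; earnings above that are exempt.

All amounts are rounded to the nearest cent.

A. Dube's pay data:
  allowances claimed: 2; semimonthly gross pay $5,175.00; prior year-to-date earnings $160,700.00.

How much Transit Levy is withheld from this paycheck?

Transit Levy: YTD $160,700.00 ≥ cap $155,100.00 → $0.00

$0.00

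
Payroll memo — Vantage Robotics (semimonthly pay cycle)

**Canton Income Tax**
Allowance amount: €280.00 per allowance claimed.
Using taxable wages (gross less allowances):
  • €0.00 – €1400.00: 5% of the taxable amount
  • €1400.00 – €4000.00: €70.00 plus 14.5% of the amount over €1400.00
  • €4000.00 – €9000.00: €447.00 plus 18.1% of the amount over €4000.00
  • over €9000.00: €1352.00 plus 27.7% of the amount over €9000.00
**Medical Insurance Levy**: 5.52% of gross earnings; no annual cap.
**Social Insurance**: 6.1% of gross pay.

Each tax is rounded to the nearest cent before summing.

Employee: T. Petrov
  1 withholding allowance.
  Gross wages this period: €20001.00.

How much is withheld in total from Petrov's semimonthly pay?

Canton Income Tax: taxable = €20001.00 − 1×€280.00 = €19721.00
  €1352.00 + 27.7% × (€19721.00 − €9000.00) = €1352.00 + 27.7% × €10721.00 = €4321.72
Medical Insurance Levy: 5.52% × €20001.00 = €1104.06
Social Insurance: 6.1% × €20001.00 = €1220.06
Total: €4321.72 + €1104.06 + €1220.06 = €6645.84

€6645.84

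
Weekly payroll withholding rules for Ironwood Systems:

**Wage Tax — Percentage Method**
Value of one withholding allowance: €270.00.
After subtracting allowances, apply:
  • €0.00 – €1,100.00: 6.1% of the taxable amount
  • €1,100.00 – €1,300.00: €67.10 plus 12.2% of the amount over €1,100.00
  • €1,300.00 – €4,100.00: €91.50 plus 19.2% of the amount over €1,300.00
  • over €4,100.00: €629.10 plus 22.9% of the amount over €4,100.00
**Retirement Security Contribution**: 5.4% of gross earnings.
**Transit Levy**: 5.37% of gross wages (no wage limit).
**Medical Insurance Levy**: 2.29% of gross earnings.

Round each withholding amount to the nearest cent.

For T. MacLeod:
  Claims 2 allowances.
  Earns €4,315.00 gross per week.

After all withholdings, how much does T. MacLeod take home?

Wage Tax: taxable = €4,315.00 − 2×€270.00 = €3,775.00
  €91.50 + 19.2% × (€3,775.00 − €1,300.00) = €91.50 + 19.2% × €2,475.00 = €566.70
Retirement Security Contribution: 5.4% × €4,315.00 = €233.01
Transit Levy: 5.37% × €4,315.00 = €231.72
Medical Insurance Levy: 2.29% × €4,315.00 = €98.81
Total withheld: €566.70 + €233.01 + €231.72 + €98.81 = €1,130.24
Net pay: €4,315.00 − €1,130.24 = €3,184.76

€3,184.76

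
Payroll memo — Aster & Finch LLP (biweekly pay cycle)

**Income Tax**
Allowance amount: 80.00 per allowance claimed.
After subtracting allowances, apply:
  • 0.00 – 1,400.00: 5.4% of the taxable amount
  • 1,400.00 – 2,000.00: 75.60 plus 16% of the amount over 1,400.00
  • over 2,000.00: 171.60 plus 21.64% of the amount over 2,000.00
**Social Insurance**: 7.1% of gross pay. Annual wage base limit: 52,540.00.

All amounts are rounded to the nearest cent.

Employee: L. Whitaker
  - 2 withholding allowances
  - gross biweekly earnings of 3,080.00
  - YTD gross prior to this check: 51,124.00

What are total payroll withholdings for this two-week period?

Income Tax: taxable = 3,080.00 − 2×80.00 = 2,920.00
  171.60 + 21.64% × (2,920.00 − 2,000.00) = 171.60 + 21.64% × 920.00 = 370.69
Social Insurance: cap 52,540.00 − YTD 51,124.00 = 1,416.00 subject; 7.1% × 1,416.00 = 100.54
Total: 370.69 + 100.54 = 471.23

471.23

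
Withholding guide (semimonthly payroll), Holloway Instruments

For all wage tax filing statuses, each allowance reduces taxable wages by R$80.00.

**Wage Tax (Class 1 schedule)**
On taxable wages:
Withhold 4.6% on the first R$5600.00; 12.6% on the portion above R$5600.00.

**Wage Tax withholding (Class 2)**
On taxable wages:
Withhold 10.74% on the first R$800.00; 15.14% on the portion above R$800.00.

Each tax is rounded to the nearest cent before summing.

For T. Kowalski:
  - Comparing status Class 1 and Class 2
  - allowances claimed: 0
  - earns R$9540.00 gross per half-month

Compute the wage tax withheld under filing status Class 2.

R$1409.16

Wage Tax (Class 2): taxable = R$9540.00
  R$85.92 + 15.14% × (R$9540.00 − R$800.00) = R$85.92 + 15.14% × R$8740.00 = R$1409.16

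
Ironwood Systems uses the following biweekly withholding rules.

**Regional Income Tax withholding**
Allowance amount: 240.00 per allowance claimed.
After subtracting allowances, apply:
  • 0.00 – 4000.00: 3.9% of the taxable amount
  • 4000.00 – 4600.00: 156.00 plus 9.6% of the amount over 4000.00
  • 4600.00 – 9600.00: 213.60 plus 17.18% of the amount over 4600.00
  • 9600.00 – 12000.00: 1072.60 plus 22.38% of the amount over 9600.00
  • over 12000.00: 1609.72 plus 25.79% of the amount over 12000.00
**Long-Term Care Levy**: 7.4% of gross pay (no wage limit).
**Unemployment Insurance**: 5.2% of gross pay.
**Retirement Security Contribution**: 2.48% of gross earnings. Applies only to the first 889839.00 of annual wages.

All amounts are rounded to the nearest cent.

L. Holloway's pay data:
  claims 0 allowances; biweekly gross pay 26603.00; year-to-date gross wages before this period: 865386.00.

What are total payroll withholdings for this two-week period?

Regional Income Tax: taxable = 26603.00
  1609.72 + 25.79% × (26603.00 − 12000.00) = 1609.72 + 25.79% × 14603.00 = 5375.83
Long-Term Care Levy: 7.4% × 26603.00 = 1968.62
Unemployment Insurance: 5.2% × 26603.00 = 1383.36
Retirement Security Contribution: cap 889839.00 − YTD 865386.00 = 24453.00 subject; 2.48% × 24453.00 = 606.43
Total: 5375.83 + 1968.62 + 1383.36 + 606.43 = 9334.24

9334.24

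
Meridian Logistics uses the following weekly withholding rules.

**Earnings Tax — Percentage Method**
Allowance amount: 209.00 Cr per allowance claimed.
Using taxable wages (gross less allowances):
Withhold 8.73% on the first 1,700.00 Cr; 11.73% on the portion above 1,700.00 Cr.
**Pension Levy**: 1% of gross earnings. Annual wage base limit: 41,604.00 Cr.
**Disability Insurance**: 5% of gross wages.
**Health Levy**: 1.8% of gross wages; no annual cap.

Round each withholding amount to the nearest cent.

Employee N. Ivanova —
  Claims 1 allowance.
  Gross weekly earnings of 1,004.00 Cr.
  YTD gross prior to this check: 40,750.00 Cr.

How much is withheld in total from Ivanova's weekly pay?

Earnings Tax: taxable = 1,004.00 Cr − 1×209.00 Cr = 795.00 Cr
  8.73% × 795.00 Cr = 69.40 Cr
Pension Levy: cap 41,604.00 Cr − YTD 40,750.00 Cr = 854.00 Cr subject; 1% × 854.00 Cr = 8.54 Cr
Disability Insurance: 5% × 1,004.00 Cr = 50.20 Cr
Health Levy: 1.8% × 1,004.00 Cr = 18.07 Cr
Total: 69.40 Cr + 8.54 Cr + 50.20 Cr + 18.07 Cr = 146.21 Cr

146.21 Cr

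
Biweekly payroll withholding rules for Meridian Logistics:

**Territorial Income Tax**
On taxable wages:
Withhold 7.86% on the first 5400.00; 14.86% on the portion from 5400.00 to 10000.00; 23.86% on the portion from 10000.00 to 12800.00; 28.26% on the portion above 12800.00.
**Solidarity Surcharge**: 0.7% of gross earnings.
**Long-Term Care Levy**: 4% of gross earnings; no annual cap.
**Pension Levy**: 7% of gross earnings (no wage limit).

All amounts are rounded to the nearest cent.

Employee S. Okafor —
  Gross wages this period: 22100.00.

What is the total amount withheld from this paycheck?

Territorial Income Tax: taxable = 22100.00
  1776.08 + 28.26% × (22100.00 − 12800.00) = 1776.08 + 28.26% × 9300.00 = 4404.26
Solidarity Surcharge: 0.7% × 22100.00 = 154.70
Long-Term Care Levy: 4% × 22100.00 = 884.00
Pension Levy: 7% × 22100.00 = 1547.00
Total: 4404.26 + 154.70 + 884.00 + 1547.00 = 6989.96

6989.96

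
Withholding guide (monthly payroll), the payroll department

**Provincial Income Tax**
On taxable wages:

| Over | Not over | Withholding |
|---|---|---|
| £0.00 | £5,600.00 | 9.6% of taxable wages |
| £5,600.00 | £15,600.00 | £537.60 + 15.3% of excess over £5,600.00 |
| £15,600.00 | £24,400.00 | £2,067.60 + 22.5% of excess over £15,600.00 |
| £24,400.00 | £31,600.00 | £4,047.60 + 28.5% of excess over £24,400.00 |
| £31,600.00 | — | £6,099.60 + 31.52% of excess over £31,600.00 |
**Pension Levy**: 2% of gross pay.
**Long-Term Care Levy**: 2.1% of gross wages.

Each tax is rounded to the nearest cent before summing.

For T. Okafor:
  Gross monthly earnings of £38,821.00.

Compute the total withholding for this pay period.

Provincial Income Tax: taxable = £38,821.00
  £6,099.60 + 31.52% × (£38,821.00 − £31,600.00) = £6,099.60 + 31.52% × £7,221.00 = £8,375.66
Pension Levy: 2% × £38,821.00 = £776.42
Long-Term Care Levy: 2.1% × £38,821.00 = £815.24
Total: £8,375.66 + £776.42 + £815.24 = £9,967.32

£9,967.32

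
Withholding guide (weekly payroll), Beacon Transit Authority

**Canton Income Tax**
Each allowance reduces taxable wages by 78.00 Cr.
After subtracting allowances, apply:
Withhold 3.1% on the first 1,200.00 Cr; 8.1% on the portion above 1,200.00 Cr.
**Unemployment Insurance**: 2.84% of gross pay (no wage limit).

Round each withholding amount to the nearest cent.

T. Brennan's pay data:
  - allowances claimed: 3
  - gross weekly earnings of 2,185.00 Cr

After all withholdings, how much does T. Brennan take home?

2,024.92 Cr

Canton Income Tax: taxable = 2,185.00 Cr − 3×78.00 Cr = 1,951.00 Cr
  37.20 Cr + 8.1% × (1,951.00 Cr − 1,200.00 Cr) = 37.20 Cr + 8.1% × 751.00 Cr = 98.03 Cr
Unemployment Insurance: 2.84% × 2,185.00 Cr = 62.05 Cr
Total withheld: 98.03 Cr + 62.05 Cr = 160.08 Cr
Net pay: 2,185.00 Cr − 160.08 Cr = 2,024.92 Cr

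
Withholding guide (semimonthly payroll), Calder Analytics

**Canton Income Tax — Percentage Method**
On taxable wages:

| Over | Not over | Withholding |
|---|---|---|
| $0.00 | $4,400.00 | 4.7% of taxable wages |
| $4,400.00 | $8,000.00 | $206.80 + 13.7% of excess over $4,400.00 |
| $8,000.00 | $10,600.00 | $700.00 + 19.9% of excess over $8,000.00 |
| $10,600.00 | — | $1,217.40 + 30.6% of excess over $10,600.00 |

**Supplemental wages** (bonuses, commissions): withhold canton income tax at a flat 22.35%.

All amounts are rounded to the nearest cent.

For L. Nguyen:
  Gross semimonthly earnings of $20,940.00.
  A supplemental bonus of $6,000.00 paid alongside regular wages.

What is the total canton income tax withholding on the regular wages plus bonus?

Canton Income Tax: taxable = $20,940.00
  $1,217.40 + 30.6% × ($20,940.00 − $10,600.00) = $1,217.40 + 30.6% × $10,340.00 = $4,381.44
Supplemental (22.35% flat on bonus): 22.35% × $6,000.00 = $1,341.00
Total canton income tax: $4,381.44 + $1,341.00 = $5,722.44

$5,722.44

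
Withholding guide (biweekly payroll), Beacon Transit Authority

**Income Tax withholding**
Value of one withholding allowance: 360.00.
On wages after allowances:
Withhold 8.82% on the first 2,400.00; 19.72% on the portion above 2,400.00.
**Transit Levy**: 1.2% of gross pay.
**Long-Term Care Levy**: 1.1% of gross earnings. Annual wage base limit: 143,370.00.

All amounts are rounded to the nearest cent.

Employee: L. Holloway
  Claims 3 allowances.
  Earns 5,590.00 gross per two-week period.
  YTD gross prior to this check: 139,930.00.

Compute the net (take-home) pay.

Income Tax: taxable = 5,590.00 − 3×360.00 = 4,510.00
  211.68 + 19.72% × (4,510.00 − 2,400.00) = 211.68 + 19.72% × 2,110.00 = 627.77
Transit Levy: 1.2% × 5,590.00 = 67.08
Long-Term Care Levy: cap 143,370.00 − YTD 139,930.00 = 3,440.00 subject; 1.1% × 3,440.00 = 37.84
Total withheld: 627.77 + 67.08 + 37.84 = 732.69
Net pay: 5,590.00 − 732.69 = 4,857.31

4,857.31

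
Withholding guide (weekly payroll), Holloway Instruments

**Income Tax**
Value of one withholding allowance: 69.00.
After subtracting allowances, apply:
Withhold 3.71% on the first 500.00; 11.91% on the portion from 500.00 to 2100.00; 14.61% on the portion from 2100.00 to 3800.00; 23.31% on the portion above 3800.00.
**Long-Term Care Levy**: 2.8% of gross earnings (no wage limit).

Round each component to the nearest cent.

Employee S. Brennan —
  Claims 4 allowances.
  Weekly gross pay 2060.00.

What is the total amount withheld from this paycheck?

229.15

Income Tax: taxable = 2060.00 − 4×69.00 = 1784.00
  18.55 + 11.91% × (1784.00 − 500.00) = 18.55 + 11.91% × 1284.00 = 171.47
Long-Term Care Levy: 2.8% × 2060.00 = 57.68
Total: 171.47 + 57.68 = 229.15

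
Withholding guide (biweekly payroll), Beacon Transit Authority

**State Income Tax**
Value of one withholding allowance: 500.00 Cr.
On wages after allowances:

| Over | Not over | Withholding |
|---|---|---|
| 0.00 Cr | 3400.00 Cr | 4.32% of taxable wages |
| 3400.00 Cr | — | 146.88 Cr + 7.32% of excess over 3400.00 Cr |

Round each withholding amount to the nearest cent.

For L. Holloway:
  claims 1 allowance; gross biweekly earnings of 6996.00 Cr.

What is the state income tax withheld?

373.51 Cr

State Income Tax: taxable = 6996.00 Cr − 1×500.00 Cr = 6496.00 Cr
  146.88 Cr + 7.32% × (6496.00 Cr − 3400.00 Cr) = 146.88 Cr + 7.32% × 3096.00 Cr = 373.51 Cr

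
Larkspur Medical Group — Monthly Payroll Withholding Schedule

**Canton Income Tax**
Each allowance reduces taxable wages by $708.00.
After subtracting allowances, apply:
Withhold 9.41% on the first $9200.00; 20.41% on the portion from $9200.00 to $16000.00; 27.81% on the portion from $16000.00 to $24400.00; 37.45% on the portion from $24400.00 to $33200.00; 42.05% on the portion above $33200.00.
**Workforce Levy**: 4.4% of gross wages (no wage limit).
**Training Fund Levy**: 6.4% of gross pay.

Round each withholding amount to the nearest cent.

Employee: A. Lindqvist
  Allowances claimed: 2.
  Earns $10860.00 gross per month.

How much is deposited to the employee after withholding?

$8771.60

Canton Income Tax: taxable = $10860.00 − 2×$708.00 = $9444.00
  $865.72 + 20.41% × ($9444.00 − $9200.00) = $865.72 + 20.41% × $244.00 = $915.52
Workforce Levy: 4.4% × $10860.00 = $477.84
Training Fund Levy: 6.4% × $10860.00 = $695.04
Total withheld: $915.52 + $477.84 + $695.04 = $2088.40
Net pay: $10860.00 − $2088.40 = $8771.60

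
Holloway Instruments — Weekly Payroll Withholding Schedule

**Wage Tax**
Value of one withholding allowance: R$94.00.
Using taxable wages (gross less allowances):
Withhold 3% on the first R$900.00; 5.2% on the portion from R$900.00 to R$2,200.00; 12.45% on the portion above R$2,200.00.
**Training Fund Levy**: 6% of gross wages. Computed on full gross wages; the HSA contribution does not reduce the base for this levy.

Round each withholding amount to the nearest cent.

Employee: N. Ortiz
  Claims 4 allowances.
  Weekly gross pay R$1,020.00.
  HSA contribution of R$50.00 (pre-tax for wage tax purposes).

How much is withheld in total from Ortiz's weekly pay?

R$79.02

Wage Tax: taxable = R$1,020.00 − R$50.00 − 4×R$94.00 = R$594.00
  3% × R$594.00 = R$17.82
Training Fund Levy: 6% × R$1,020.00 = R$61.20
Total: R$17.82 + R$61.20 = R$79.02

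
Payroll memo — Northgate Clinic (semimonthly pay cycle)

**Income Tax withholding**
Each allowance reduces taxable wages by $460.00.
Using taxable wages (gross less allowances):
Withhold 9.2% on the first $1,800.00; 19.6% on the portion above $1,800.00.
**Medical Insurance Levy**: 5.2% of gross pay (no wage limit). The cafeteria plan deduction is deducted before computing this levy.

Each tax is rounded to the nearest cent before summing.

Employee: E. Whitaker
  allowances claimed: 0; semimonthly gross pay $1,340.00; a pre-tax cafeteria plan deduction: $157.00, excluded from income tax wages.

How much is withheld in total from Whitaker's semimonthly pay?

$170.36

Income Tax: taxable = $1,340.00 − $157.00 = $1,183.00
  9.2% × $1,183.00 = $108.84
Medical Insurance Levy: 5.2% × $1,183.00 = $61.52
Total: $108.84 + $61.52 = $170.36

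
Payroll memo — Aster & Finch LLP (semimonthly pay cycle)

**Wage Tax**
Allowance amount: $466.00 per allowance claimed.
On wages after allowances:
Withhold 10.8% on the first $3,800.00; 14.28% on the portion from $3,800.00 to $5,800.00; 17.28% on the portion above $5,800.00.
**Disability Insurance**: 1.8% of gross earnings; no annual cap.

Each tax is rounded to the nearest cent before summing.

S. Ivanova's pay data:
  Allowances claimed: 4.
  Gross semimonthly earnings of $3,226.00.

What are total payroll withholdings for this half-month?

Wage Tax: taxable = $3,226.00 − 4×$466.00 = $1,362.00
  10.8% × $1,362.00 = $147.10
Disability Insurance: 1.8% × $3,226.00 = $58.07
Total: $147.10 + $58.07 = $205.17

$205.17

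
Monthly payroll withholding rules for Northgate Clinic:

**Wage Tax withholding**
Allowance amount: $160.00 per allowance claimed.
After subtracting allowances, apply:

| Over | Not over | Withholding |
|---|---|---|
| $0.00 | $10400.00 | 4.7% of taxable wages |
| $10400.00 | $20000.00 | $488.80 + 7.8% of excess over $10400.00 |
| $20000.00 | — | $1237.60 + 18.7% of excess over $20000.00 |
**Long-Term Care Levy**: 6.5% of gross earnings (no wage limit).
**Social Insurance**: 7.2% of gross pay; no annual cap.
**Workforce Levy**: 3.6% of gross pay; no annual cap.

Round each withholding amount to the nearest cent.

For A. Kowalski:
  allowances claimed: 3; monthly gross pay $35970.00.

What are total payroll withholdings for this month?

Wage Tax: taxable = $35970.00 − 3×$160.00 = $35490.00
  $1237.60 + 18.7% × ($35490.00 − $20000.00) = $1237.60 + 18.7% × $15490.00 = $4134.23
Long-Term Care Levy: 6.5% × $35970.00 = $2338.05
Social Insurance: 7.2% × $35970.00 = $2589.84
Workforce Levy: 3.6% × $35970.00 = $1294.92
Total: $4134.23 + $2338.05 + $2589.84 + $1294.92 = $10357.04

$10357.04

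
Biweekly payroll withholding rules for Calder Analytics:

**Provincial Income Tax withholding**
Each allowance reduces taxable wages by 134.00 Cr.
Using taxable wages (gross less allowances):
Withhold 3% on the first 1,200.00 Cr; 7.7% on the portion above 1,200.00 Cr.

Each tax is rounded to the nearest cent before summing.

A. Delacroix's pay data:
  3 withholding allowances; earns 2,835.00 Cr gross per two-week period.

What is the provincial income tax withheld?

130.94 Cr

Provincial Income Tax: taxable = 2,835.00 Cr − 3×134.00 Cr = 2,433.00 Cr
  36.00 Cr + 7.7% × (2,433.00 Cr − 1,200.00 Cr) = 36.00 Cr + 7.7% × 1,233.00 Cr = 130.94 Cr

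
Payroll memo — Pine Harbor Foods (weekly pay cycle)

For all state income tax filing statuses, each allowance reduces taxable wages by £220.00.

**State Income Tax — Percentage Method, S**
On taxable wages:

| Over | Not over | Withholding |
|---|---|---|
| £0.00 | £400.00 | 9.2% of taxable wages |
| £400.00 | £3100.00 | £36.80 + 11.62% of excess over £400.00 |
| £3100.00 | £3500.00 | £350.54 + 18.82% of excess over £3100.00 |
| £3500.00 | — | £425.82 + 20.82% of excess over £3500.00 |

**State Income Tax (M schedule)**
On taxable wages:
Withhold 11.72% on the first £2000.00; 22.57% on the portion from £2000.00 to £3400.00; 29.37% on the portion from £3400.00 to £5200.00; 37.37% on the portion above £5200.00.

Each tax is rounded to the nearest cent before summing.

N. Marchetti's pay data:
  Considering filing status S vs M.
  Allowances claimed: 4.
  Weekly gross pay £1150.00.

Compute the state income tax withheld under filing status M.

State Income Tax (M): taxable = £1150.00 − 4×£220.00 = £270.00
  11.72% × £270.00 = £31.64

£31.64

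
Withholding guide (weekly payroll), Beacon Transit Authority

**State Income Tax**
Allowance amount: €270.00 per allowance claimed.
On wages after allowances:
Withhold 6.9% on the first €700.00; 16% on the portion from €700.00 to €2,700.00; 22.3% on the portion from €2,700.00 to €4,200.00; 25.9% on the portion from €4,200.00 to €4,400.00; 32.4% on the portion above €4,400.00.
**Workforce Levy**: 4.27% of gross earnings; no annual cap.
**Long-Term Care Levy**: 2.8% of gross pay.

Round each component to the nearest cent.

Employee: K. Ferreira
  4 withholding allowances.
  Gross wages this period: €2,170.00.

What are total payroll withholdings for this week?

€264.12

State Income Tax: taxable = €2,170.00 − 4×€270.00 = €1,090.00
  €48.30 + 16% × (€1,090.00 − €700.00) = €48.30 + 16% × €390.00 = €110.70
Workforce Levy: 4.27% × €2,170.00 = €92.66
Long-Term Care Levy: 2.8% × €2,170.00 = €60.76
Total: €110.70 + €92.66 + €60.76 = €264.12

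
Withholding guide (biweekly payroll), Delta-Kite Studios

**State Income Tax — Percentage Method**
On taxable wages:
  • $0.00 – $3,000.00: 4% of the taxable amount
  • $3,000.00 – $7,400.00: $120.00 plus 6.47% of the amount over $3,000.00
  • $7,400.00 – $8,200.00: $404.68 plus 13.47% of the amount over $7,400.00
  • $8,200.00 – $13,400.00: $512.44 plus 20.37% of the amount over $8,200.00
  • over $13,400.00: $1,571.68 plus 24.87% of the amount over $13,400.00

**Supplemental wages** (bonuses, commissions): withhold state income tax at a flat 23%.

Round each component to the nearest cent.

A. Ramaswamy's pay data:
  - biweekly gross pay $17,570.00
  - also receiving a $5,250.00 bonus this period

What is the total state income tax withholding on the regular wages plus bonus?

$3,816.26

State Income Tax: taxable = $17,570.00
  $1,571.68 + 24.87% × ($17,570.00 − $13,400.00) = $1,571.68 + 24.87% × $4,170.00 = $2,608.76
Supplemental (23% flat on bonus): 23% × $5,250.00 = $1,207.50
Total state income tax: $2,608.76 + $1,207.50 = $3,816.26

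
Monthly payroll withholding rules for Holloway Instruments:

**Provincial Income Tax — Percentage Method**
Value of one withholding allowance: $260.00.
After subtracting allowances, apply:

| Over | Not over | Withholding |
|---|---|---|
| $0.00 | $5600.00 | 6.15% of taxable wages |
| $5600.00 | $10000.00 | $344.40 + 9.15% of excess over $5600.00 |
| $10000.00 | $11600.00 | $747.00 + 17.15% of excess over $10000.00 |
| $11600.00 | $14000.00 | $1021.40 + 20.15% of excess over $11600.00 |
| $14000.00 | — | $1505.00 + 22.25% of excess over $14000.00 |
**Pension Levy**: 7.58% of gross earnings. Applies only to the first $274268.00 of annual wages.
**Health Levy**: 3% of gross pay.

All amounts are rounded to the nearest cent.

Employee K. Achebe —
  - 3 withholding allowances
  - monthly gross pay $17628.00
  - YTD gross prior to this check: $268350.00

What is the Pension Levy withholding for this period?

Pension Levy: cap $274268.00 − YTD $268350.00 = $5918.00 subject; 7.58% × $5918.00 = $448.58

$448.58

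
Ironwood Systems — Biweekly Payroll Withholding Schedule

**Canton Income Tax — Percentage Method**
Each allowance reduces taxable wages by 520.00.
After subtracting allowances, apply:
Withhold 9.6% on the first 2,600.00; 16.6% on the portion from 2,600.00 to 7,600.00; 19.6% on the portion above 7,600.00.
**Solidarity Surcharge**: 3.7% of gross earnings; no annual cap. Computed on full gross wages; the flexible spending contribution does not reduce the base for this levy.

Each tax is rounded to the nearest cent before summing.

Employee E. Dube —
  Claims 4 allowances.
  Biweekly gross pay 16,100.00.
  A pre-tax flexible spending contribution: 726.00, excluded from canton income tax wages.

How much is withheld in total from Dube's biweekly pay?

2,791.32

Canton Income Tax: taxable = 16,100.00 − 726.00 − 4×520.00 = 13,294.00
  1,079.60 + 19.6% × (13,294.00 − 7,600.00) = 1,079.60 + 19.6% × 5,694.00 = 2,195.62
Solidarity Surcharge: 3.7% × 16,100.00 = 595.70
Total: 2,195.62 + 595.70 = 2,791.32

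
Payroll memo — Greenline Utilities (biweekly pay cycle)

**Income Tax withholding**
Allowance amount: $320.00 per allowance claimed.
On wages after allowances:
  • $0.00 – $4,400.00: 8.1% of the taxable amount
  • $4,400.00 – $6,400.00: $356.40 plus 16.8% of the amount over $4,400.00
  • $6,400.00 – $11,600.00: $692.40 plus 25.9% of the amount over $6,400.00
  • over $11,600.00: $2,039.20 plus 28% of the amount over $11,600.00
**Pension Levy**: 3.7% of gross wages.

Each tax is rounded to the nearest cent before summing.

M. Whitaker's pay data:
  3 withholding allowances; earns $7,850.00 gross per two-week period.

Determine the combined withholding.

$1,109.76

Income Tax: taxable = $7,850.00 − 3×$320.00 = $6,890.00
  $692.40 + 25.9% × ($6,890.00 − $6,400.00) = $692.40 + 25.9% × $490.00 = $819.31
Pension Levy: 3.7% × $7,850.00 = $290.45
Total: $819.31 + $290.45 = $1,109.76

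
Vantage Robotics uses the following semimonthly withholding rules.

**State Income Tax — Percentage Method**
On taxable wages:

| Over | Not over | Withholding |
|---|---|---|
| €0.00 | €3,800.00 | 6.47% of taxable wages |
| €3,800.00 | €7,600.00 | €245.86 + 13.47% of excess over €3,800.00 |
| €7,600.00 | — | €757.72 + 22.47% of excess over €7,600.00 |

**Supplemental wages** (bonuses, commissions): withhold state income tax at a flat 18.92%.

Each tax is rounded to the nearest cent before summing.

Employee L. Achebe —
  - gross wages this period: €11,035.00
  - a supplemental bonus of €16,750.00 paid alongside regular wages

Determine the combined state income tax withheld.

State Income Tax: taxable = €11,035.00
  €757.72 + 22.47% × (€11,035.00 − €7,600.00) = €757.72 + 22.47% × €3,435.00 = €1,529.56
Supplemental (18.92% flat on bonus): 18.92% × €16,750.00 = €3,169.10
Total state income tax: €1,529.56 + €3,169.10 = €4,698.66

€4,698.66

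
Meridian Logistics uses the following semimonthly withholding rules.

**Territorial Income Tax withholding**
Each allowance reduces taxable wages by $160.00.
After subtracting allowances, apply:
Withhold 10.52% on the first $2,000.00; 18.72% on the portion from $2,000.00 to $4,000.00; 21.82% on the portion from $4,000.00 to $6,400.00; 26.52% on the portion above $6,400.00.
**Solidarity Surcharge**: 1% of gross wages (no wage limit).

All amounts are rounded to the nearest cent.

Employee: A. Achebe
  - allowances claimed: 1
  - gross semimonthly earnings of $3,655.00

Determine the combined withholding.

Territorial Income Tax: taxable = $3,655.00 − 1×$160.00 = $3,495.00
  $210.40 + 18.72% × ($3,495.00 − $2,000.00) = $210.40 + 18.72% × $1,495.00 = $490.26
Solidarity Surcharge: 1% × $3,655.00 = $36.55
Total: $490.26 + $36.55 = $526.81

$526.81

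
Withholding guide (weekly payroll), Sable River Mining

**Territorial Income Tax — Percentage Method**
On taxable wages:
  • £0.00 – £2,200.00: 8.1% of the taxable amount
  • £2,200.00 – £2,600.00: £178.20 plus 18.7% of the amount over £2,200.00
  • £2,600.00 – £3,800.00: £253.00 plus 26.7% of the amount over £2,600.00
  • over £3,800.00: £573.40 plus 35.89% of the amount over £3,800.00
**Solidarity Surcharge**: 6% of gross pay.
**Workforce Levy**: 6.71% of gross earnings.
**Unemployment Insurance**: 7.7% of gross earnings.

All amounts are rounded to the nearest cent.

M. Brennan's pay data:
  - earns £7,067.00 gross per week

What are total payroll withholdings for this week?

£3,188.31

Territorial Income Tax: taxable = £7,067.00
  £573.40 + 35.89% × (£7,067.00 − £3,800.00) = £573.40 + 35.89% × £3,267.00 = £1,745.93
Solidarity Surcharge: 6% × £7,067.00 = £424.02
Workforce Levy: 6.71% × £7,067.00 = £474.20
Unemployment Insurance: 7.7% × £7,067.00 = £544.16
Total: £1,745.93 + £424.02 + £474.20 + £544.16 = £3,188.31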